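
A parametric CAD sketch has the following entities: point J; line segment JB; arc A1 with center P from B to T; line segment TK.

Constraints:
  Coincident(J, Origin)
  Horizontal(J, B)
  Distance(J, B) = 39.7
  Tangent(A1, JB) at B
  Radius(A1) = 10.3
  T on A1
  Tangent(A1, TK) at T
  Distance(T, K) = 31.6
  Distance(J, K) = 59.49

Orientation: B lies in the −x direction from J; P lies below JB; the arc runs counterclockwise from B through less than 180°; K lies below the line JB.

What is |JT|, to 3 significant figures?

51.3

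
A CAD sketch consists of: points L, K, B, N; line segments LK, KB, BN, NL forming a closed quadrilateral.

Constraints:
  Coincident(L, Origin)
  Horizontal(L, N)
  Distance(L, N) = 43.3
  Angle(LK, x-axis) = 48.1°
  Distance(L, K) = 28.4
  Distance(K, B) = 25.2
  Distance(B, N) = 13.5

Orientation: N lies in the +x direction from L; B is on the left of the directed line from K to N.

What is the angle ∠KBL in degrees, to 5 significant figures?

35.087°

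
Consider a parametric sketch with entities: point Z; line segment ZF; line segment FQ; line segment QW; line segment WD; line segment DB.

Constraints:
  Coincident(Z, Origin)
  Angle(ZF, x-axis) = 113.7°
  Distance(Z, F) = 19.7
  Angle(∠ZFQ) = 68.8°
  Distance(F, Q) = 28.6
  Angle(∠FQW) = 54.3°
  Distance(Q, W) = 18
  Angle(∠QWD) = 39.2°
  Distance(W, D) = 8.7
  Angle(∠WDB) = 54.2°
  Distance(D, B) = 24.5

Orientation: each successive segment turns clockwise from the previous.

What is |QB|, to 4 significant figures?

21.34

∠QWD = 39.2° gives WD at 96.00° from the x-axis; with |WD| = 8.7, D = (9.889, 12.88). ∠WDB = 54.2° gives DB at -29.80° from the x-axis; with |DB| = 24.5, B = (31.15, 0.7008). Then |QB| = |B − Q| = 21.34.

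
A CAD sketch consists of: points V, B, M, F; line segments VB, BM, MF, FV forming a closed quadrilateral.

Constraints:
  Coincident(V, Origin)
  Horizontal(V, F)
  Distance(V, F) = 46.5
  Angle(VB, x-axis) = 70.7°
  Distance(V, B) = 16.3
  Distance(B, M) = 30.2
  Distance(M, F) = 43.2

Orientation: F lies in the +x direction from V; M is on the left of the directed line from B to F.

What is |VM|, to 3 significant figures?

45.7

V is at the origin; VF is horizontal with |VF| = 46.5 and F in +x, so F = (46.5, 0). VB runs at 70.7° with |VB| = 16.3, so B = (5.39, 15.4). M is determined by |BM| = 30.2 and |MF| = 43.2 together: it lies at the intersection of circle(B, 30.2) and circle(F, 43.2). With |BF| = 43.9, the foot of the radical line on BF is 11.1 from B and the perpendicular offset is √(30.2² − 11.1²) = 28.1. Taking the left-of-BF solution: M = (25.6, 37.8).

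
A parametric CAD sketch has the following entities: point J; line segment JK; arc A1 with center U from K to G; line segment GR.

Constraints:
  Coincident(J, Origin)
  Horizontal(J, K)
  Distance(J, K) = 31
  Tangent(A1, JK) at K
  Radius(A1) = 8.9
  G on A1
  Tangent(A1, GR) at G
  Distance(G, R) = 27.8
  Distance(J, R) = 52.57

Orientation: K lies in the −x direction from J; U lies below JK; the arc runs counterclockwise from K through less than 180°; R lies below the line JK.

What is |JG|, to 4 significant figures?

41.05

J is at the origin; J and K share the same y with |JK| = 31.0 and K on the −x side, so K = (-31.00, 0.000). Since A1 is tangent to JK there, UK ⟂ JK, so U = K + (0, -8.9) = (-31.00, -8.900). Since UG ⟂ GR (tangency), |UR| = √(8.9² + 27.8²) = 29.19 regardless of where G sits on A1. So R lies on both circle(J, 52.57) and circle(U, 29.19); the below-JK intersection is R = (-36.84, -37.50). G is the foot of the tangent from R: G = (-39.85, -9.862).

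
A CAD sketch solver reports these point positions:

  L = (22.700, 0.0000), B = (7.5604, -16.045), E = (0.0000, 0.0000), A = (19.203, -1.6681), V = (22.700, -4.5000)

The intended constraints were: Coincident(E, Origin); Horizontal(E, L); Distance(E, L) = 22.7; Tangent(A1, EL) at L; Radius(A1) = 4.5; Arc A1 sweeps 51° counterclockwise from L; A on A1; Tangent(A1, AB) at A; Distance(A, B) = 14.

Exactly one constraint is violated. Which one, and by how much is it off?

Distance(A, B) = 14 — off by 4.50.

E = (0.00, 0.00) ✓; E.y = 0.00, L.y = 0.00 ✓; |EL| = 22.70 ✓; ∠(VL, LE) = 90.00° ✓; |VL| = 4.500 ✓; bearing(V→A) − bearing(V→L) = 51.00° ✓; |VA| = 4.500 ✓; ∠(VA, AB) = 90.00° ✓; |AB| = 18.50 ✗.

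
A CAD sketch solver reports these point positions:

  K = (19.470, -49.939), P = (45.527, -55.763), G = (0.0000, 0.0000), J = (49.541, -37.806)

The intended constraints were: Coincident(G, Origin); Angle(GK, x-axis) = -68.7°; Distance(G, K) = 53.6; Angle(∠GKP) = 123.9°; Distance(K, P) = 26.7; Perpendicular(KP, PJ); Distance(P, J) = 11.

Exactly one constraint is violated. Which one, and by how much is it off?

Distance(P, J) = 11 — off by 7.40.

G = (0.00, 0.00) ✓; GK at -68.70° ✓; |GK| = 53.60 ✓; ∠GKP = 123.9° ✓; |KP| = 26.70 ✓; ∠(KP, PJ) = 90.00° ✓; |PJ| = 18.40 ✗.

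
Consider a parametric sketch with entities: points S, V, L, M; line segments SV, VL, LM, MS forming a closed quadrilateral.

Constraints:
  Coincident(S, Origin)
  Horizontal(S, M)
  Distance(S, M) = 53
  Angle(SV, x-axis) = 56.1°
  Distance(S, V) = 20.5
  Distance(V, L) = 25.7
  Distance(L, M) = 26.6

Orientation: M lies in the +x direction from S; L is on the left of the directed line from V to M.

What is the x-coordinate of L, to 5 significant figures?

36.807

S is at the origin; S and M share the same y with |SM| = 53.0 and M in +x, so M = (53.0, 0). SV runs at 56.1° with |SV| = 20.5, so V = (11.434, 17.015). L is determined by |VL| = 25.7 and |LM| = 26.6 together: it lies at the intersection of circle(V, 25.7) and circle(M, 26.6). With |VM| = 44.914, the foot of the radical line on VM is 21.933 from V and the perpendicular offset is √(25.7² − 21.933²) = 13.395. Taking the left-of-VM solution: L = (36.807, 21.103).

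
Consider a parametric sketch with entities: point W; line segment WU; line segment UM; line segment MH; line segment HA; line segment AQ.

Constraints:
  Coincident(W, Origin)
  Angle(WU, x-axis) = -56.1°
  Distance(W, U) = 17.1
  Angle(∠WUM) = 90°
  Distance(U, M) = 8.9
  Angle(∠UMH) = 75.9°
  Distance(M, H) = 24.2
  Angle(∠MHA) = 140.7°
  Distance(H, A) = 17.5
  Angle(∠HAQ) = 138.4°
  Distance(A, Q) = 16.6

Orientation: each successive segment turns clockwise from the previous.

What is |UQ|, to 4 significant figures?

42.59

∠MHA = 140.7° gives HA at 70.50° from the x-axis; with |HA| = 17.5, A = (-0.2055, 20.11). ∠HAQ = 138.4° gives AQ at 28.90° from the x-axis; with |AQ| = 16.6, Q = (14.33, 28.13). Then |UQ| = |Q − U| = 42.59.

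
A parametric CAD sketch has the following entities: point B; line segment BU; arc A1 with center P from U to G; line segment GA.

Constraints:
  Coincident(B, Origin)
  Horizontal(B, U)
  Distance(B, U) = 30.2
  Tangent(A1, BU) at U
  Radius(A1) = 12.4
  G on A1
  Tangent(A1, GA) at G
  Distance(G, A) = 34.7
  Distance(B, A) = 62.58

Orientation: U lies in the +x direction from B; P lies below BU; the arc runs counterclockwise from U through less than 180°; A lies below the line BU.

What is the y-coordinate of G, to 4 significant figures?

-19.63

Checks: ∠(PU, UB) = 90.00° ✓; |PU| = 12.40 ✓; |PG| = 12.40 ✓; ∠(PG, GA) = 90.00° ✓; |GA| = 34.70 ✓; |BA| = 62.58 ✓.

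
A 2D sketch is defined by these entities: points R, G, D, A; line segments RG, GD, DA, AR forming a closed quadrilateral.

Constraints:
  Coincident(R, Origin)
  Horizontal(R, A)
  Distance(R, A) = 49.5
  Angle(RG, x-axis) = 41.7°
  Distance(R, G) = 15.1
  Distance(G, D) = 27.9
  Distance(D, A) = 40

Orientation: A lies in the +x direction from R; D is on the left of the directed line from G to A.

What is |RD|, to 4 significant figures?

42.71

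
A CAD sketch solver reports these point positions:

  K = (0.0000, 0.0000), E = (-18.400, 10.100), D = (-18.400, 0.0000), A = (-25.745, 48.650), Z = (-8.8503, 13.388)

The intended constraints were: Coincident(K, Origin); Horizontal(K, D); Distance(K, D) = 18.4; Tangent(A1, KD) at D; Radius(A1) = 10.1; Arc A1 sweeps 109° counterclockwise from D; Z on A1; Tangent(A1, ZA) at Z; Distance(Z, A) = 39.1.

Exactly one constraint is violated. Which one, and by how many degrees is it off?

Tangent(A1, ZA) at Z — off by 6.60°.

K = (0.00, 0.00) ✓; K.y = 0.00, D.y = 0.00 ✓; |KD| = 18.40 ✓; ∠(ED, DK) = 90.00° ✓; |ED| = 10.10 ✓; bearing(E→Z) − bearing(E→D) = 109.0° ✓; |EZ| = 10.10 ✓; ∠(EZ, ZA) = 83.40° ✗; |ZA| = 39.10 ✓.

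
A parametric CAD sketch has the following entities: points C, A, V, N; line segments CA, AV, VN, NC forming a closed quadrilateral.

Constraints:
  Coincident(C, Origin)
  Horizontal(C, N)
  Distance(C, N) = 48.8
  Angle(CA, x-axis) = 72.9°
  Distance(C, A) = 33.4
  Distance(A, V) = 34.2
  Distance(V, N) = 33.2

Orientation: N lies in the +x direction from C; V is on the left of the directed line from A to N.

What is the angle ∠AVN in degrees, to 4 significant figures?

96.74°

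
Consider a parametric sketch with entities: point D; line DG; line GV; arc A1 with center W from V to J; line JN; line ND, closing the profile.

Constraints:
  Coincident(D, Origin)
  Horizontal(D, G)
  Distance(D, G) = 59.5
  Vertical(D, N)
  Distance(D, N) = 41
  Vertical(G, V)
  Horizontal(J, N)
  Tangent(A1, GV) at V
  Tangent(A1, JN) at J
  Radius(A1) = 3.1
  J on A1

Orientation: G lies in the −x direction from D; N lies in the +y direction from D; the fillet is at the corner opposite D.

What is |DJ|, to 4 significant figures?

69.73

D is at the origin; D and G share the same y with |DG| = 59.5 and G on the −x side, so G = (-59.50, 0.000). D and N share the same x with |DN| = 41.0 and N on the +y side, so N = (0.000, 41.00). The virtual corner opposite D is at (-59.50, 41.00). Tangency of A1 to GV means the radius WV is perpendicular to GV and since A1 is tangent to JN there, WJ ⟂ JN, with radius 3.1, so the center W sits 3.1 in from both sides at W = (-56.40, 37.90). That places the tangent points at V = (-59.50, 37.90) on GV and J = (-56.40, 41.00) on JN. Then |DJ| = |J − D| = 69.73.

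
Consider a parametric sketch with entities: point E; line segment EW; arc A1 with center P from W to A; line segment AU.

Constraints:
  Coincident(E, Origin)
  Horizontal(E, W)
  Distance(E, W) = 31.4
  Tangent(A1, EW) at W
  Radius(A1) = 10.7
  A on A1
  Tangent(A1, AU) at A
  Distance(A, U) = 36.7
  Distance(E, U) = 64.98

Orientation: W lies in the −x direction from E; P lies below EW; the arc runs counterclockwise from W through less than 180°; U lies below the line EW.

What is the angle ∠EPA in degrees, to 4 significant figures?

155.4°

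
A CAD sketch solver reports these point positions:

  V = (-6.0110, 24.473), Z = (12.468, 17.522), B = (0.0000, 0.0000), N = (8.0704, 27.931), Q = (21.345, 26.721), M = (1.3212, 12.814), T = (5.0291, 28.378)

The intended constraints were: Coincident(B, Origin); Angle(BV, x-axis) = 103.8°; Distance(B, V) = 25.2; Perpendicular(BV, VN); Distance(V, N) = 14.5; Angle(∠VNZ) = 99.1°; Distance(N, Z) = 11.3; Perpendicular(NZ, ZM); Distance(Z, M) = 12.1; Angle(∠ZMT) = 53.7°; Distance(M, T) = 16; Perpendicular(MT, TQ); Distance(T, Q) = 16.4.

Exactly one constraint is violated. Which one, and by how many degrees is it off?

Perpendicular(MT, TQ) — off by 7.60°.

B = (0.00, 0.00) ✓; BV at 103.8° ✓; |BV| = 25.20 ✓; ∠(BV, VN) = 90.00° ✓; |VN| = 14.50 ✓; ∠VNZ = 99.11° ✓; |NZ| = 11.30 ✓; ∠(NZ, ZM) = 90.01° ✓; |ZM| = 12.10 ✓; ∠ZMT = 53.70° ✓; |MT| = 16.00 ✓; ∠(MT, TQ) = 82.40° ✗; |TQ| = 16.40 ✓.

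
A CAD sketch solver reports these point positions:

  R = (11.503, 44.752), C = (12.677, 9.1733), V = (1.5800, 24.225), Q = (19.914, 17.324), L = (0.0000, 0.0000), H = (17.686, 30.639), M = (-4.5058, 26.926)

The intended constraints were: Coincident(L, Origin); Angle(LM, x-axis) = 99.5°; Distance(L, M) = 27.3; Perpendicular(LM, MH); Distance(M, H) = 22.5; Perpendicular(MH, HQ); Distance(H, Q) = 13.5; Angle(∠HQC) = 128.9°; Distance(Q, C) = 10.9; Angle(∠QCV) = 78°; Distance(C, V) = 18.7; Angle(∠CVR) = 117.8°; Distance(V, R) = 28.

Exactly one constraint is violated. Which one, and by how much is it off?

Distance(V, R) = 28 — off by 5.20.

L = (0.00, 0.00) ✓; LM at 99.50° ✓; |LM| = 27.30 ✓; ∠(LM, MH) = 90.00° ✓; |MH| = 22.50 ✓; ∠(MH, HQ) = 90.00° ✓; |HQ| = 13.50 ✓; ∠HQC = 128.9° ✓; |QC| = 10.90 ✓; ∠QCV = 78.00° ✓; |CV| = 18.70 ✓; ∠CVR = 117.8° ✓; |VR| = 22.80 ✗.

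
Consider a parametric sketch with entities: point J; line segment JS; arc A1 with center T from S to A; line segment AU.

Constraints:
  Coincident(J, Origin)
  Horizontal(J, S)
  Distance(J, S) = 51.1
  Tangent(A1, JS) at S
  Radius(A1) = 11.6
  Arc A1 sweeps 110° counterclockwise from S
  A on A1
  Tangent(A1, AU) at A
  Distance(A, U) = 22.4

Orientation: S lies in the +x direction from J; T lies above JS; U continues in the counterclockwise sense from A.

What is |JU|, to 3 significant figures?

65.5

J is at the origin; J and S share the same y with |JS| = 51.1 and S on the +x side, so S = (51.1, 0.00). The tangent condition forces TS to be normal to JS, so T = S + (0, 11.6) = (51.1, 11.6). On A1, S sits at bearing -90° from T; a 110° counterclockwise sweep puts A at bearing 20°, so A = T + 11.6·(cos 20°, sin 20°) = (62.0, 15.6). The tangent condition forces TA to be normal to AU, so AU runs along (−sin 20°, cos 20°); with |AU| = 22.4, U = (54.3, 36.6). Then |JU| = |U − J| = 65.5.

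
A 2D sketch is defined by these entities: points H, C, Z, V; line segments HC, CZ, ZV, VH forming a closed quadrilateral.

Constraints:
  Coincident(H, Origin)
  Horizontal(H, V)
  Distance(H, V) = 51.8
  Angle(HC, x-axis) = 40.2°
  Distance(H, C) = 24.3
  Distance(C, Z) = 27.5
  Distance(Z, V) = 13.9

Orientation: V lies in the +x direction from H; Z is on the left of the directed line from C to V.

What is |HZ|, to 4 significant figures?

47.58

H is at the origin; H and V share the same y with |HV| = 51.8 and V in +x, so V = (51.8, 0). HC runs at 40.2° with |HC| = 24.3, so C = (18.56, 15.68). Z is determined by |CZ| = 27.5 and |ZV| = 13.9 together: it lies at the intersection of circle(C, 27.5) and circle(V, 13.9). With |CV| = 36.75, the foot of the radical line on CV is 26.04 from C and the perpendicular offset is √(27.5² − 26.04²) = 8.851. Taking the left-of-CV solution: Z = (45.88, 12.58).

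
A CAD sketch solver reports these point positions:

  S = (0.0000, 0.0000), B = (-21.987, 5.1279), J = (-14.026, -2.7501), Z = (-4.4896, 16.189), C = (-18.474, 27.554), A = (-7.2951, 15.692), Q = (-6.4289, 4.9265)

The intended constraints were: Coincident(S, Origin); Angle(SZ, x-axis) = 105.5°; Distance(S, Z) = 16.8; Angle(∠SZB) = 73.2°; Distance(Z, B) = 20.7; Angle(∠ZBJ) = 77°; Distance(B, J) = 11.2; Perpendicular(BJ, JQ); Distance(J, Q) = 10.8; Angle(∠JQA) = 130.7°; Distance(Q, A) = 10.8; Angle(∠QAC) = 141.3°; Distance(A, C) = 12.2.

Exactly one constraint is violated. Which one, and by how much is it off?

Distance(A, C) = 12.2 — off by 4.10.

S = (0.00, 0.00) ✓; SZ at 105.5° ✓; |SZ| = 16.80 ✓; ∠SZB = 73.20° ✓; |ZB| = 20.70 ✓; ∠ZBJ = 77.00° ✓; |BJ| = 11.20 ✓; ∠(BJ, JQ) = 90.00° ✓; |JQ| = 10.80 ✓; ∠JQA = 130.7° ✓; |QA| = 10.80 ✓; ∠QAC = 141.3° ✓; |AC| = 16.30 ✗.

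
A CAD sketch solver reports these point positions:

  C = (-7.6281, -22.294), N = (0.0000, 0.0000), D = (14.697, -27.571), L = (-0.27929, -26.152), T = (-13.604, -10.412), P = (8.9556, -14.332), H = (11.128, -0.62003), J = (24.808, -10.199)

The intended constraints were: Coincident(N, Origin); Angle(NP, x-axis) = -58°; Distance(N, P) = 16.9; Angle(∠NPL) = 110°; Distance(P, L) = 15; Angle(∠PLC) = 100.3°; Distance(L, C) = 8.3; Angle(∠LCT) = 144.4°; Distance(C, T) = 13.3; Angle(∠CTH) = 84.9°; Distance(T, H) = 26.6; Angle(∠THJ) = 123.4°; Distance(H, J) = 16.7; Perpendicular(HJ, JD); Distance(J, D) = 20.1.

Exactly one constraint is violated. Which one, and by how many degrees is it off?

Perpendicular(HJ, JD) — off by 4.80°.

N = (0.00, 0.00) ✓; NP at -58.00° ✓; |NP| = 16.90 ✓; ∠NPL = 110.0° ✓; |PL| = 15.00 ✓; ∠PLC = 100.3° ✓; |LC| = 8.300 ✓; ∠LCT = 144.4° ✓; |CT| = 13.30 ✓; ∠CTH = 84.90° ✓; |TH| = 26.60 ✓; ∠THJ = 123.4° ✓; |HJ| = 16.70 ✓; ∠(HJ, JD) = 85.20° ✗; |JD| = 20.10 ✓.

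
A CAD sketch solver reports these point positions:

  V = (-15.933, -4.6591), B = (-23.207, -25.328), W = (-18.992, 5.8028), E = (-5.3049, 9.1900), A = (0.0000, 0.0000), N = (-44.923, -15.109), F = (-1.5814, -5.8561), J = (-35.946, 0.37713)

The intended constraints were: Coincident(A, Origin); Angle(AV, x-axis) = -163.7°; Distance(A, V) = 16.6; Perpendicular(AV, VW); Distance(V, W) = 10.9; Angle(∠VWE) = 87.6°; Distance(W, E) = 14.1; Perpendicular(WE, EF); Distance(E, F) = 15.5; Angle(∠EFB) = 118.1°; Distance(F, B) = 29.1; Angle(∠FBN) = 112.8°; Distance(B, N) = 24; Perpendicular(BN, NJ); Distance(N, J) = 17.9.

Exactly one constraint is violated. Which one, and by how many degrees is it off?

Perpendicular(BN, NJ) — off by 4.90°.

A = (0.00, 0.00) ✓; AV at -163.7° ✓; |AV| = 16.60 ✓; ∠(AV, VW) = 90.00° ✓; |VW| = 10.90 ✓; ∠VWE = 87.60° ✓; |WE| = 14.10 ✓; ∠(WE, EF) = 90.00° ✓; |EF| = 15.50 ✓; ∠EFB = 118.1° ✓; |FB| = 29.10 ✓; ∠FBN = 112.8° ✓; |BN| = 24.00 ✓; ∠(BN, NJ) = 94.90° ✗; |NJ| = 17.90 ✓.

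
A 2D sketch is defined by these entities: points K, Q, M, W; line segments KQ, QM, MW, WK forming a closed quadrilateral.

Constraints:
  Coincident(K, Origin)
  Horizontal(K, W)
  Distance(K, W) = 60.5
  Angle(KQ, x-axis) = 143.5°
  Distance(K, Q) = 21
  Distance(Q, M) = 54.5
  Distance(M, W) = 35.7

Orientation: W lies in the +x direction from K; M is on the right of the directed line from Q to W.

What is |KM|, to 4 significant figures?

33.58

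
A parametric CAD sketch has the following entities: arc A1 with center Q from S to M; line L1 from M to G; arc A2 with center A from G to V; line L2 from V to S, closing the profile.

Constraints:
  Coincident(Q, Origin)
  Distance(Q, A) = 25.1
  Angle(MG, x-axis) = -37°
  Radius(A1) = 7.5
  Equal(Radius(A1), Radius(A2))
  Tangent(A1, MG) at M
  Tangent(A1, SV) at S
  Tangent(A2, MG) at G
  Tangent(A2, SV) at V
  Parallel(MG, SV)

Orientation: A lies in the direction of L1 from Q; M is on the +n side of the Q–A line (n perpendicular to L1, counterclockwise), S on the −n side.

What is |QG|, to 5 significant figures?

26.197

Tangency of A1 to both parallel lines with radius 7.5 puts M and S at Q ± 7.5·n: M = (4.5136, 5.9898), S = (-4.5136, -5.9898). Equal radii place G and V the same way about A: G = A + 7.5·n = (24.559, -9.1158), V = A − 7.5·n = (15.532, -21.095). Then |QG| = |G − Q| = 26.197.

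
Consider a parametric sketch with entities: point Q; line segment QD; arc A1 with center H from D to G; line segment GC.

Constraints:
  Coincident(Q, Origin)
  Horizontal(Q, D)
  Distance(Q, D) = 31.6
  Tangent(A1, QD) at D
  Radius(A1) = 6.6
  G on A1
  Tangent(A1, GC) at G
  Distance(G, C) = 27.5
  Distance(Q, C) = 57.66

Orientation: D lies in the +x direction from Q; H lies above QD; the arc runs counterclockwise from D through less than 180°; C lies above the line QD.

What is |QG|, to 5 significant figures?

37.527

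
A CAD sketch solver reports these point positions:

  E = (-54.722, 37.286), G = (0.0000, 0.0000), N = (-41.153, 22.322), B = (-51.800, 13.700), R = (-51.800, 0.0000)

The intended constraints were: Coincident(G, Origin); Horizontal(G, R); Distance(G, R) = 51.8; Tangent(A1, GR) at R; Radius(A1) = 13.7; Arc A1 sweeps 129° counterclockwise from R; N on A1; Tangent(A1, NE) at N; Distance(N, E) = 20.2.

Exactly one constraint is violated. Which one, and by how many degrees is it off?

Tangent(A1, NE) at N — off by 3.20°.

G = (0.00, 0.00) ✓; G.y = 0.00, R.y = 0.00 ✓; |GR| = 51.80 ✓; ∠(BR, RG) = 90.00° ✓; |BR| = 13.70 ✓; bearing(B→N) − bearing(B→R) = 129.0° ✓; |BN| = 13.70 ✓; ∠(BN, NE) = 86.80° ✗; |NE| = 20.20 ✓.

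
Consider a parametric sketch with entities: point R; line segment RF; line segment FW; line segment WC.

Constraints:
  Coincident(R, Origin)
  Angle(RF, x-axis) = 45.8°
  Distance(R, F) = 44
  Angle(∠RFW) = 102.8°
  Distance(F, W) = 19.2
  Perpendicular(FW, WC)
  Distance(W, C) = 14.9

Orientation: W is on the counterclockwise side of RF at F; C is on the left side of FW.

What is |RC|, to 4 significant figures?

40.28

R is at the origin; RF runs at 45.8° with length 44.0, so F = 44.0·(cos 45.8°, sin 45.8°) = (30.68, 31.54). ∠RFW = 102.8°, so FW runs at 45.8° + (180° − 102.8°) = 123.0° from the x-axis; with |FW| = 19.2, W = F + 19.2·(cos 123.0°, sin 123.0°) = (20.22, 47.65). The perpendicularity gives WC at right angles to FW; with |WC| = 14.9 on the left of FW, C = W + 14.9·(-0.8387, -0.5446) = (7.722, 39.53). Then |RC| = |C − R| = 40.28.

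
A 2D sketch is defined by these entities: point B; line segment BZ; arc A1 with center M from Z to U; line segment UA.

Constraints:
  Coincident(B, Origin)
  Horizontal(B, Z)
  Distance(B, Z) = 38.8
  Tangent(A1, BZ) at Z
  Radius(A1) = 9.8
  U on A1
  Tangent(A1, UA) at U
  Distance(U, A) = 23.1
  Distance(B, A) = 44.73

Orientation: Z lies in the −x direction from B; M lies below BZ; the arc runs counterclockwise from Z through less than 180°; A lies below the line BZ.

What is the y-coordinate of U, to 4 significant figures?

-16.58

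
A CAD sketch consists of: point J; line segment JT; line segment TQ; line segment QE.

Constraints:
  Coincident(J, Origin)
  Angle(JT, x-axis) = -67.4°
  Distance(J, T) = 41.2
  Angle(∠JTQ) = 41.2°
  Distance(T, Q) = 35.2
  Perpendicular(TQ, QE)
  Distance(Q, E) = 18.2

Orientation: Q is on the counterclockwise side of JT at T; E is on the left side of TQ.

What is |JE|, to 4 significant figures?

9.876

∠JTQ = 41.2°, so TQ runs at -67.4° + (180° − 41.2°) = 71.40° from the x-axis; with |TQ| = 35.2, Q = T + 35.2·(cos 71.40°, sin 71.40°) = (27.06, -4.675). TQ ⟂ QE; with |QE| = 18.2 on the left of TQ, E = Q + 18.2·(-0.9478, 0.3190) = (9.811, 1.130). Then |JE| = |E − J| = 9.876.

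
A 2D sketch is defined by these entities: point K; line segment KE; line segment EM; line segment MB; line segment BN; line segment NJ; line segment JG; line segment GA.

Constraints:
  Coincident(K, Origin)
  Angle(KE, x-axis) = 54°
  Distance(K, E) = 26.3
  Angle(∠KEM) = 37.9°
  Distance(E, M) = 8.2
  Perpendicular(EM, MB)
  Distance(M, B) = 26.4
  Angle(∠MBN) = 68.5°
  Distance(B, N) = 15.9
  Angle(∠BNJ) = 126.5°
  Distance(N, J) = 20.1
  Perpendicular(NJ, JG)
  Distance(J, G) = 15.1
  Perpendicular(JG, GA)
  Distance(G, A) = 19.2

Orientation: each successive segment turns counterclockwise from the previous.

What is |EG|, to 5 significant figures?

3.9176

∠BNJ = 126.5° gives NJ at 91.100° from the x-axis; with |NJ| = 20.1, J = (27.113, 23.436). NJ is perpendicular to JG, so JG runs at -178.90°; with |JG| = 15.1, G = (12.016, 23.146). Then |EG| = |G − E| = 3.9176.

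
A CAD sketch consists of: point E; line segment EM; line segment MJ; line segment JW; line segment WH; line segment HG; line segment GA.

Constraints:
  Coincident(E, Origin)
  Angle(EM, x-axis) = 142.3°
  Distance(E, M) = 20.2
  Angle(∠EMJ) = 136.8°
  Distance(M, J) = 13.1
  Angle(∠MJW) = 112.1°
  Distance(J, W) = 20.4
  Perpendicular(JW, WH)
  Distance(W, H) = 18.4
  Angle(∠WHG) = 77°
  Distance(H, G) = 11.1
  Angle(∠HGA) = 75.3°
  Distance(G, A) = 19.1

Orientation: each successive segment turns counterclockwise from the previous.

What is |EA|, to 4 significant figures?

35.82

E is at the origin; EM runs at 142.3° with length 20.2, so M = (-15.98, 12.35). ∠EMJ = 136.8° gives MJ at -174.5° from the x-axis; with |MJ| = 13.1, J = (-29.02, 11.10). ∠MJW = 112.1° gives JW at -106.6° from the x-axis; with |JW| = 20.4, W = (-34.85, -8.453). JW ⟂ WH, so WH runs at -16.60°; with |WH| = 18.4, H = (-17.22, -13.71). ∠WHG = 77.0° gives HG at 86.40° from the x-axis; with |HG| = 11.1, G = (-16.52, -2.631). ∠HGA = 75.3° gives GA at -168.9° from the x-axis; with |GA| = 19.1, A = (-35.26, -6.308). Then |EA| = |A − E| = 35.82.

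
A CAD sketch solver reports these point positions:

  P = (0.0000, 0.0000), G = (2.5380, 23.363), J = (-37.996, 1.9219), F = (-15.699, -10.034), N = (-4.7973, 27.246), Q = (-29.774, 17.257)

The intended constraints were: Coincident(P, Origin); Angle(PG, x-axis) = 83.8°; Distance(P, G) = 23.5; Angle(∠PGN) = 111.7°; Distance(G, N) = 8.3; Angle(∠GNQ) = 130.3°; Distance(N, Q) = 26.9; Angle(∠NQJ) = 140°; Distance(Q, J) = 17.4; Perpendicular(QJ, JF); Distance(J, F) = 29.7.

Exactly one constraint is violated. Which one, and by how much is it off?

Distance(J, F) = 29.7 — off by 4.40.

P = (0.00, 0.00) ✓; PG at 83.80° ✓; |PG| = 23.50 ✓; ∠PGN = 111.7° ✓; |GN| = 8.300 ✓; ∠GNQ = 130.3° ✓; |NQ| = 26.90 ✓; ∠NQJ = 140.0° ✓; |QJ| = 17.40 ✓; ∠(QJ, JF) = 90.00° ✓; |JF| = 25.30 ✗.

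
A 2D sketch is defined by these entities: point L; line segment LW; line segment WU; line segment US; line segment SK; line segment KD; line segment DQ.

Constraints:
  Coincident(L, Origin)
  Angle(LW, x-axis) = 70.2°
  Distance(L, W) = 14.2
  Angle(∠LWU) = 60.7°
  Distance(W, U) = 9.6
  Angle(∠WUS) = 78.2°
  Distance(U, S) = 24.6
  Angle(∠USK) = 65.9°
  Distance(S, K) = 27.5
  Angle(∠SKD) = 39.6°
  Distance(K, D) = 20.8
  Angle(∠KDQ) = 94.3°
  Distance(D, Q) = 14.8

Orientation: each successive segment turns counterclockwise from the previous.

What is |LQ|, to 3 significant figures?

9.07

L is at the origin; LW runs at 70.2° with length 14.2, so W = (4.81, 13.4). ∠LWU = 60.7° gives WU at -170° from the x-axis; with |WU| = 9.6, U = (-4.66, 11.8). ∠WUS = 78.2° gives US at -68.7° from the x-axis; with |US| = 24.6, S = (4.28, -11.1). ∠USK = 65.9° gives SK at 45.4° from the x-axis; with |SK| = 27.5, K = (23.6, 8.44). ∠SKD = 39.6° gives KD at -174° from the x-axis; with |KD| = 20.8, D = (2.89, 6.34). ∠KDQ = 94.3° gives DQ at -88.5° from the x-axis; with |DQ| = 14.8, Q = (3.28, -8.46). Then |LQ| = |Q − L| = 9.07.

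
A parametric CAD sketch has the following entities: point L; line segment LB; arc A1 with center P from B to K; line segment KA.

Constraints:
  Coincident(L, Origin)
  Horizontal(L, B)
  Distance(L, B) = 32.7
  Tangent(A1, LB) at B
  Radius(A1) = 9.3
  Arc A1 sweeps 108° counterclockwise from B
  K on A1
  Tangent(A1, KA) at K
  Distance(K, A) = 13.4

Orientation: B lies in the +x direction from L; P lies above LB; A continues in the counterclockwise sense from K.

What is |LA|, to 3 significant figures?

44.9

L is at the origin; LB is horizontal with |LB| = 32.7 and B on the +x side, so B = (32.7, 0.00). A1 meets LB tangentially, so PB is at right angles to LB, so P = B + (0, 9.3) = (32.7, 9.30). On A1, B sits at bearing -90° from P; a 108° counterclockwise sweep puts K at bearing 18°, so K = P + 9.3·(cos 18°, sin 18°) = (41.5, 12.2). A1 meets KA tangentially, so PK is at right angles to KA, so KA runs along (−sin 18°, cos 18°); with |KA| = 13.4, A = (37.4, 24.9). Then |LA| = |A − L| = 44.9.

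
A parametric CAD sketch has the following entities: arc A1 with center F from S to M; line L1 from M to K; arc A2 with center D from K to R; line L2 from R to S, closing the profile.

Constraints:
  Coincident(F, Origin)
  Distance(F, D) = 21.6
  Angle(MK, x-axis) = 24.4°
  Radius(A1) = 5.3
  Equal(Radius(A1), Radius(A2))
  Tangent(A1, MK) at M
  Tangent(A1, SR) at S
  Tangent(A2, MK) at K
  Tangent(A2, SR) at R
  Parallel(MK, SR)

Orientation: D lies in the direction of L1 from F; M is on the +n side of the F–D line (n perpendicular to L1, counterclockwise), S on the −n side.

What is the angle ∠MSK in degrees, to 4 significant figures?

63.86°

The slot axis is L1's direction at 24.4°, so u = (cos 24.4°, sin 24.4°) = (0.9107, 0.4131) and n = (−sin 24.4°, cos 24.4°) = (-0.4131, 0.9107). F is at the origin and D lies 21.6 along u from F, so D = 21.6·u = (19.67, 8.923). Tangency of A1 to both parallel lines with radius 5.3 puts M and S at F ± 5.3·n: M = (-2.189, 4.827), S = (2.189, -4.827). Equal radii place K and R the same way about D: K = D + 5.3·n = (17.48, 13.75), R = D − 5.3·n = (21.86, 4.096). Then cos ∠MSK = SM·SK / (|SM||SK|), giving 63.86°.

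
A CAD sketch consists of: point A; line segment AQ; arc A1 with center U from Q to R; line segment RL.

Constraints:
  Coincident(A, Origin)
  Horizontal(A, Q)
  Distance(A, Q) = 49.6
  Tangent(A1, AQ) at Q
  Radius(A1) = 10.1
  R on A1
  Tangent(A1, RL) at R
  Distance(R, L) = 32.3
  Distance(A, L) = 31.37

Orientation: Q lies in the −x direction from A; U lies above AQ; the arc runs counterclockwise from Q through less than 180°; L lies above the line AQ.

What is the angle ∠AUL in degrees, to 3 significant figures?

37.4°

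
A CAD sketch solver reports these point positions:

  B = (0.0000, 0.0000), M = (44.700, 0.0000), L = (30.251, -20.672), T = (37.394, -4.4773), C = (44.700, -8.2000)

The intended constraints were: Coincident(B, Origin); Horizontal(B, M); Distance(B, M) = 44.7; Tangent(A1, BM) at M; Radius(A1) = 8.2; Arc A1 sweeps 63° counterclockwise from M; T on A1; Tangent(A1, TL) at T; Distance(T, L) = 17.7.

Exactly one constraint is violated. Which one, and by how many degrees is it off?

Tangent(A1, TL) at T — off by 3.20°.

B = (0.00, 0.00) ✓; B.y = 0.00, M.y = 0.00 ✓; |BM| = 44.70 ✓; ∠(CM, MB) = 90.00° ✓; |CM| = 8.200 ✓; bearing(C→T) − bearing(C→M) = 63.00° ✓; |CT| = 8.200 ✓; ∠(CT, TL) = 86.80° ✗; |TL| = 17.70 ✓.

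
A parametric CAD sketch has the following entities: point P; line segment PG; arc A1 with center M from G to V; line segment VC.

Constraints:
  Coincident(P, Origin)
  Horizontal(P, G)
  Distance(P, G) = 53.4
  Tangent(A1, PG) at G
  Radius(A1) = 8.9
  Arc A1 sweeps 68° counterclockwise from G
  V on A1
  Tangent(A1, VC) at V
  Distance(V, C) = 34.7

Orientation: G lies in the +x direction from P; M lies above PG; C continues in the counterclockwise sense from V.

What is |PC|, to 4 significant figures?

83.65

P is at the origin; PG is horizontal with |PG| = 53.4 and G on the +x side, so G = (53.40, 0.000). A1 meets PG tangentially, so MG is at right angles to PG, so M = G + (0, 8.9) = (53.40, 8.900). On A1, G sits at bearing -90° from M; a 68° counterclockwise sweep puts V at bearing -22°, so V = M + 8.9·(cos -22°, sin -22°) = (61.65, 5.566). The tangent condition forces MV to be normal to VC, so VC runs along (−sin -22°, cos -22°); with |VC| = 34.7, C = (74.65, 37.74). Then |PC| = |C − P| = 83.65.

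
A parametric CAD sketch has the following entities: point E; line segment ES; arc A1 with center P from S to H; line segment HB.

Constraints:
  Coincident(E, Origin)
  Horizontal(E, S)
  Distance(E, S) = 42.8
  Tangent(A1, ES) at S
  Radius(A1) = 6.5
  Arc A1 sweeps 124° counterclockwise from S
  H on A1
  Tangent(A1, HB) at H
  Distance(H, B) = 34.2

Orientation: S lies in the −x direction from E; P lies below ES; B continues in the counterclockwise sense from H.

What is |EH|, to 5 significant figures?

49.243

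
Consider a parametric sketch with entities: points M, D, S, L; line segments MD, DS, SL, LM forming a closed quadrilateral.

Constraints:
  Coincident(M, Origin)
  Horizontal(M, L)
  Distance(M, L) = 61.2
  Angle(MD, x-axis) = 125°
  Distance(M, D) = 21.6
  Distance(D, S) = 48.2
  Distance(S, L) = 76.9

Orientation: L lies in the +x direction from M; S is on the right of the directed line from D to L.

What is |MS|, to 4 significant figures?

31.84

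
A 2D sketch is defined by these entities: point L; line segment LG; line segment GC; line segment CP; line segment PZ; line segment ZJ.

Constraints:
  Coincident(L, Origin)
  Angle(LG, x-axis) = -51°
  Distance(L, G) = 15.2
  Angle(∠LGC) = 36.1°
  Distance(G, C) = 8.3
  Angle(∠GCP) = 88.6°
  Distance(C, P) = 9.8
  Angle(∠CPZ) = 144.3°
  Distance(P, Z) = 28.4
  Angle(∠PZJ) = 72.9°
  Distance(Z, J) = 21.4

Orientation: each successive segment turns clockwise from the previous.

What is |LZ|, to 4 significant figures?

31.75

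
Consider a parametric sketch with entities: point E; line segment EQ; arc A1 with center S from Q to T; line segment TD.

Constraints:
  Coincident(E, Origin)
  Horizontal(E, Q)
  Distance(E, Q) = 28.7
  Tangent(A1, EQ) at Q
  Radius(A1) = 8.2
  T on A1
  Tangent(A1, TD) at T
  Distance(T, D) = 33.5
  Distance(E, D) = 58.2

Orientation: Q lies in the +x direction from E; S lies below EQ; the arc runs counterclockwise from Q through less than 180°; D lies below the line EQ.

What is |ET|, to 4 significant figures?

25.78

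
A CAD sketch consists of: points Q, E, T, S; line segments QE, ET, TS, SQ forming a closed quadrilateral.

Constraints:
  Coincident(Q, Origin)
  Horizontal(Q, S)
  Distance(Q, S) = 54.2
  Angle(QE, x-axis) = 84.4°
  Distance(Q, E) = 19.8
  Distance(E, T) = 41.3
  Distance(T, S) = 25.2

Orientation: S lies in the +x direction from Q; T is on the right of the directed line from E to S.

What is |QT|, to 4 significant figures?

32.42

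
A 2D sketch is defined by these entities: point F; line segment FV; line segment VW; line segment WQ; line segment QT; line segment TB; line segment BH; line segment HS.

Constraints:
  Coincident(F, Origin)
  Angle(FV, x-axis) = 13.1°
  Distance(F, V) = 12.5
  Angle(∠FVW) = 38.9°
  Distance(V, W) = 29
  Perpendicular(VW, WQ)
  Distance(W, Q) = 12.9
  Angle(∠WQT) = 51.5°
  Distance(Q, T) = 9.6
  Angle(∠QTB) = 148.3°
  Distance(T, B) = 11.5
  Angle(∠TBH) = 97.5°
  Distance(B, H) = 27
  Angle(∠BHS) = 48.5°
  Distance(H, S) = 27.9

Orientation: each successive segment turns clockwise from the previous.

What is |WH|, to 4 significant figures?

20.58

F is at the origin; FV runs at 13.1° with length 12.5, so V = (12.17, 2.833). ∠FVW = 38.9° gives VW at -128.0° from the x-axis; with |VW| = 29.0, W = (-5.679, -20.02). The perpendicularity gives WQ at right angles to VW, so WQ runs at 142.0°; with |WQ| = 12.9, Q = (-15.84, -12.08). ∠WQT = 51.5° gives QT at 13.50° from the x-axis; with |QT| = 9.6, T = (-6.510, -9.836). ∠QTB = 148.3° gives TB at -18.20° from the x-axis; with |TB| = 11.5, B = (4.415, -13.43). ∠TBH = 97.5° gives BH at -100.7° from the x-axis; with |BH| = 27.0, H = (-0.5984, -39.96). Then |WH| = |H − W| = 20.58.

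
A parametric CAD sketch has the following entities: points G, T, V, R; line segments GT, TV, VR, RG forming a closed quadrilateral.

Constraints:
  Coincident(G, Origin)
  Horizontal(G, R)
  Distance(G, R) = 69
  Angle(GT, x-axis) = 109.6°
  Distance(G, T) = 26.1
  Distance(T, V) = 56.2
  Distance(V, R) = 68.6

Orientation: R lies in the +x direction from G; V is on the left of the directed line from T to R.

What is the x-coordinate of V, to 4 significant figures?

35.15

G is at the origin; G and R share the same y with |GR| = 69.0 and R in +x, so R = (69.0, 0). GT runs at 109.6° with |GT| = 26.1, so T = (-8.755, 24.59). V is determined by |TV| = 56.2 and |VR| = 68.6 together: it lies at the intersection of circle(T, 56.2) and circle(R, 68.6). With |TR| = 81.55, the foot of the radical line on TR is 31.29 from T and the perpendicular offset is √(56.2² − 31.29²) = 46.69. Taking the left-of-TR solution: V = (35.15, 59.67).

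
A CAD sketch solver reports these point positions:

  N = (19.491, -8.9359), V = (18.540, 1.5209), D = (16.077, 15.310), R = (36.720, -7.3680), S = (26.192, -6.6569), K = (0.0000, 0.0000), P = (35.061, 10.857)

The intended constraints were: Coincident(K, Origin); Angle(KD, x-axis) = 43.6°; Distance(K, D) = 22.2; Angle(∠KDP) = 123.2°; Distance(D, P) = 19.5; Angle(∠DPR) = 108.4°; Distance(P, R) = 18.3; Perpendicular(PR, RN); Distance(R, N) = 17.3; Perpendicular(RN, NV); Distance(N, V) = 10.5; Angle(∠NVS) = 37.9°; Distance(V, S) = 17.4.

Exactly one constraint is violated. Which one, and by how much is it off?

Distance(V, S) = 17.4 — off by 6.20.

K = (0.00, 0.00) ✓; KD at 43.60° ✓; |KD| = 22.20 ✓; ∠KDP = 123.2° ✓; |DP| = 19.50 ✓; ∠DPR = 108.4° ✓; |PR| = 18.30 ✓; ∠(PR, RN) = 90.00° ✓; |RN| = 17.30 ✓; ∠(RN, NV) = 90.00° ✓; |NV| = 10.50 ✓; ∠NVS = 37.90° ✓; |VS| = 11.20 ✗.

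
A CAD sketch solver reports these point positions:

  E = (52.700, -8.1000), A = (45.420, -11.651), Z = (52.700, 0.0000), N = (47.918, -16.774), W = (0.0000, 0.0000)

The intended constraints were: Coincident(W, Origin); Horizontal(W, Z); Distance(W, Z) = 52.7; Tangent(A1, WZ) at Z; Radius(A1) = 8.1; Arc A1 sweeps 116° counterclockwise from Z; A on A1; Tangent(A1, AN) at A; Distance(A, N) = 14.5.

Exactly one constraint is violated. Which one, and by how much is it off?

Distance(A, N) = 14.5 — off by 8.80.

W = (0.00, 0.00) ✓; W.y = 0.00, Z.y = 0.00 ✓; |WZ| = 52.70 ✓; ∠(EZ, ZW) = 90.00° ✓; |EZ| = 8.100 ✓; bearing(E→A) − bearing(E→Z) = 116.0° ✓; |EA| = 8.100 ✓; ∠(EA, AN) = 90.01° ✓; |AN| = 5.700 ✗.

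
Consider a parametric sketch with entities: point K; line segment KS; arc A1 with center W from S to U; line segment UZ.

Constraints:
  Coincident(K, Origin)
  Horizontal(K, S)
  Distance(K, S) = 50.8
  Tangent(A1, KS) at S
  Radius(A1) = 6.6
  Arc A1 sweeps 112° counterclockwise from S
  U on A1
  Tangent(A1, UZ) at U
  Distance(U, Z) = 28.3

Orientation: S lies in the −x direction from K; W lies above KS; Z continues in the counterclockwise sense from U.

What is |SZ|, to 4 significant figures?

35.60

K is at the origin; KS is horizontal with |KS| = 50.8 and S on the −x side, so S = (-50.80, 0.000). Since A1 is tangent to KS there, WS ⟂ KS, so W = S + (0, 6.6) = (-50.80, 6.600). On A1, S sits at bearing -90° from W; a 112° counterclockwise sweep puts U at bearing 22°, so U = W + 6.6·(cos 22°, sin 22°) = (-44.68, 9.072). Since A1 is tangent to UZ there, WU ⟂ UZ, so UZ runs along (−sin 22°, cos 22°); with |UZ| = 28.3, Z = (-55.28, 35.31). Then |SZ| = |Z − S| = 35.60.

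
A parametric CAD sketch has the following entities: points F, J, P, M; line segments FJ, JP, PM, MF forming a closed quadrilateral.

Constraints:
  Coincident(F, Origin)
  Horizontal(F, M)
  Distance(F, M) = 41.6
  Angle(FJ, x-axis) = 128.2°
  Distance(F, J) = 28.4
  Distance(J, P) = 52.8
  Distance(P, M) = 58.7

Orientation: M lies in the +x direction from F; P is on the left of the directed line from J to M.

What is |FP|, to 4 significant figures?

60.44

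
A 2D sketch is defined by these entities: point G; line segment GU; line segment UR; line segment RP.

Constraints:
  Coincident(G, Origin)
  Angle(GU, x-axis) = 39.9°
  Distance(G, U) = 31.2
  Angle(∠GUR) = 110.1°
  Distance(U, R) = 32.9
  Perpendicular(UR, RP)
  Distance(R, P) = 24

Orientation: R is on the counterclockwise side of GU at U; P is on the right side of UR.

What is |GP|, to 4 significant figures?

68.87

G is at the origin; GU runs at 39.9° with length 31.2, so U = 31.2·(cos 39.9°, sin 39.9°) = (23.94, 20.01). ∠GUR = 110.1°, so UR runs at 39.9° + (180° − 110.1°) = 109.8° from the x-axis; with |UR| = 32.9, R = U + 32.9·(cos 109.8°, sin 109.8°) = (12.79, 50.97). UR ⟂ RP; with |RP| = 24.0 on the right of UR, P = R + 24.0·(0.9409, 0.3387) = (35.37, 59.10). Then |GP| = |P − G| = 68.87.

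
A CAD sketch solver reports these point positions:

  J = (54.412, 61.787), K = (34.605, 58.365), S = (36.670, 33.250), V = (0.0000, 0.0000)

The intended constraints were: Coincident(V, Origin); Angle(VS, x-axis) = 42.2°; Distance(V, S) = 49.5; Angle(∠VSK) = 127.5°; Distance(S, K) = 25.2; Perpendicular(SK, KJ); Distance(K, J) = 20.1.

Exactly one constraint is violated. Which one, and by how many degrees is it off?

Perpendicular(SK, KJ) — off by 5.10°.

V = (0.00, 0.00) ✓; VS at 42.20° ✓; |VS| = 49.50 ✓; ∠VSK = 127.5° ✓; |SK| = 25.20 ✓; ∠(SK, KJ) = 84.90° ✗; |KJ| = 20.10 ✓.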